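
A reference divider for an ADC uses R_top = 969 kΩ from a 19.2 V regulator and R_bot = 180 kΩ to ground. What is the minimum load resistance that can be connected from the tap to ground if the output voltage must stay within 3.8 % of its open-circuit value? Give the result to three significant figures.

R_L(min) ≈ 3.84 MΩ

Output resistance R_th = R_top‖R_bot = (969 × 180)/1149 = 151.8 kΩ.
The fractional drop is R_th/(R_th + R_L); requiring this ≤ 0.0380 gives R_L ≥ R_th(1/0.0380 − 1) = 151.8 × 25.32 = 3.84 MΩ.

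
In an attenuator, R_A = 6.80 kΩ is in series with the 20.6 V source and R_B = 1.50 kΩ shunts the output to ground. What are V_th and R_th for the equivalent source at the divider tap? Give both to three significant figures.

V_th = 3.72 V, R_th = 1.23 kΩ

V_th is the open-circuit tap voltage: 20.6 × 1.50/(6.80 + 1.50) = 3.72 V.
With the supply zeroed, R_A and R_B appear in parallel from the tap: R_th = R_A‖R_B = (6.80 × 1.50)/8.300 = 1.23 kΩ.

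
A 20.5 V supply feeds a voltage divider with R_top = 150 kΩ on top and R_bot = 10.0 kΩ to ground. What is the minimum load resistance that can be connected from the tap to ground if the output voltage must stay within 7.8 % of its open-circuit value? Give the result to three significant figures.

Output resistance R_th = R_top‖R_bot = (150 × 10.0)/160.0 = 9.375 kΩ.
The fractional drop is R_th/(R_th + R_L); requiring this ≤ 0.0780 gives R_L ≥ R_th(1/0.0780 − 1) = 9.375 × 11.82 = 111 kΩ.

R_L(min) ≈ 111 kΩ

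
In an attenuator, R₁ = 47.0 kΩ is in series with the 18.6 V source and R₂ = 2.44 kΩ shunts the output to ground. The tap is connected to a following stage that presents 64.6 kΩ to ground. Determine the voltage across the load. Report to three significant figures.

V_out ≈ 0.886 V

The load sits in parallel with R₂: R₂‖R_L = (2.44 × 64.6) / (2.44 + 64.6) = 2.351 kΩ.
V_out = 18.6 × 2.351 / (47.0 + 2.351) = 18.6 × 2.351/49.35 = 0.886 V.
(Unloaded it would have been 0.918 V.)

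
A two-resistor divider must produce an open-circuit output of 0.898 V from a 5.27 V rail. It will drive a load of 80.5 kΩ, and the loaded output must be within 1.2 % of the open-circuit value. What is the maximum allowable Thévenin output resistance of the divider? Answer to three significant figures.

Loading drop = R_th/(R_th + R_L) ≤ 0.0120, so R_th ≤ R_L · ε/(1−ε) = 80.5 kΩ × 0.0120/0.9880 = 978 Ω.

R_th ≤ 978 Ω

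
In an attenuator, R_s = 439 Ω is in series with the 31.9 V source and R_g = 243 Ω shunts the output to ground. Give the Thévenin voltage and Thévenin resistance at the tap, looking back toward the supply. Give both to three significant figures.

V_th = 11.4 V, R_th = 156 Ω

V_th is the open-circuit tap voltage: 31.9 × 243/(439 + 243) = 11.4 V.
With the supply zeroed, R_s and R_g appear in parallel from the tap: R_th = R_s‖R_g = (439 × 243)/682.0 = 156 Ω.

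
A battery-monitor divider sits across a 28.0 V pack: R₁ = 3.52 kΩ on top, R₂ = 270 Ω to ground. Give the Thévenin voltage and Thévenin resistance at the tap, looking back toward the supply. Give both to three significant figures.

V_th = 1.99 V, R_th = 251 Ω

V_th is the open-circuit tap voltage: 28.0 × 270/(3520 + 270) = 1.99 V.
With the supply zeroed, R₁ and R₂ appear in parallel from the tap: R_th = R₁‖R₂ = (3520 × 270)/3790 = 251 Ω.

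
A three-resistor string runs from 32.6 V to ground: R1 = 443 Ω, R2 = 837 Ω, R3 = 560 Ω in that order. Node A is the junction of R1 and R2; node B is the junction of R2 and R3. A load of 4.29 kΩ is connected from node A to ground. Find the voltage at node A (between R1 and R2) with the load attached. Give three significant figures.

Below node A the series string R2+R3 = 1397 Ω sits in parallel with the 4290 Ω load: 1054 Ω.
V_A = 32.6 × 1054/(443 + 1054) = 23.0 V.

V ≈ 23.0 V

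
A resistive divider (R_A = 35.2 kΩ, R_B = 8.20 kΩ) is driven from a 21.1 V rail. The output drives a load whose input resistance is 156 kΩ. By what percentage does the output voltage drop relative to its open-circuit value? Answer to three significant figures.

4.09 %

The divider's output (Thévenin) resistance is R_A‖R_B = 6.651 kΩ.
Fractional drop under load = R_th/(R_th + R_L) = 6.651 / (6.651 + 156) = 0.04089.
So the output falls by 4.09 %.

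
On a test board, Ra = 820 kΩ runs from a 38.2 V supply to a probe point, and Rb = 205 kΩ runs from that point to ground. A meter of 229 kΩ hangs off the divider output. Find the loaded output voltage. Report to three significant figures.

The load sits in parallel with Rb: Rb‖R_L = (205 × 229) / (205 + 229) = 108.2 kΩ.
V_out = 38.2 × 108.2 / (820 + 108.2) = 38.2 × 108.2/928.2 = 4.45 V.
(Unloaded it would have been 7.64 V.)

V_out ≈ 4.45 V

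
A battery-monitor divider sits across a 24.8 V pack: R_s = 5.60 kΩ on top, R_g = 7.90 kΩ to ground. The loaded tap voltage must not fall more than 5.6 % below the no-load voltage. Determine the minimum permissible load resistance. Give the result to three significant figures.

Output resistance R_th = R_s‖R_g = (5.60 × 7.90)/13.50 = 3.277 kΩ.
The fractional drop is R_th/(R_th + R_L); requiring this ≤ 0.0560 gives R_L ≥ R_th(1/0.0560 − 1) = 3.277 × 16.86 = 55.2 kΩ.

R_L(min) ≈ 55.2 kΩ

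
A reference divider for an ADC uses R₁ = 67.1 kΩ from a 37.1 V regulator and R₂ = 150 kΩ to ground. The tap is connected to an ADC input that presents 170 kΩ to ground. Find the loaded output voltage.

V_out ≈ 20.1 V

The load sits in parallel with R₂: R₂‖R_L = (150 × 170) / (150 + 170) = 79.69 kΩ.
V_out = 37.1 × 79.69 / (67.1 + 79.69) = 37.1 × 79.69/146.8 = 20.1 V.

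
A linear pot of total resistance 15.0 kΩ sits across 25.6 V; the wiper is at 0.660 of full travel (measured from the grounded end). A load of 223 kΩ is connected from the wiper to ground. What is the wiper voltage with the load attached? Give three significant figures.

V ≈ 16.6 V

The wiper splits the pot into (1−α)R = 5.100 kΩ above and αR = 9.900 kΩ below.
Lower section ‖ load = 9.479 kΩ.
V_wiper = 25.6 × 9.479/(5.100 + 9.479) = 16.6 V.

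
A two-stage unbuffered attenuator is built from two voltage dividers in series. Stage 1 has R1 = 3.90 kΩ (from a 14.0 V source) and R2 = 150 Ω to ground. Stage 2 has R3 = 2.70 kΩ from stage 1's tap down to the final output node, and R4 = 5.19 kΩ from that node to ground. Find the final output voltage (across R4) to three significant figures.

Stage 2 presents R3+R4 = 7890 Ω as a load on stage 1's tap.
Stage 1's lower leg becomes R2‖(R3+R4) = 147.2 Ω, so V_mid = 14.0 × 147.2/4047 = 0.5092 V.
Stage 2 is itself unloaded: V_out = V_mid × R4/(R3+R4) = 0.5092 × 5190/7890 = 0.335 V.

V_out ≈ 0.335 V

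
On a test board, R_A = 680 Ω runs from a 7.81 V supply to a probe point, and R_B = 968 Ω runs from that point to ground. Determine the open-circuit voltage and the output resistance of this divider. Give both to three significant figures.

V_th = 4.59 V, R_th = 399 Ω

V_th is the open-circuit tap voltage: 7.81 × 968/(680 + 968) = 4.59 V.
With the supply zeroed, R_A and R_B appear in parallel from the tap: R_th = R_A‖R_B = (680 × 968)/1648 = 399 Ω.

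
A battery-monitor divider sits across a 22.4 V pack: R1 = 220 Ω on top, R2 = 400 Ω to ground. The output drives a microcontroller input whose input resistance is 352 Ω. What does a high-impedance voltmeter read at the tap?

V_out ≈ 10.3 V

The load sits in parallel with R2: R2‖R_L = (400 × 352) / (400 + 352) = 187.2 Ω.
V_out = 22.4 × 187.2 / (220 + 187.2) = 22.4 × 187.2/407.2 = 10.3 V.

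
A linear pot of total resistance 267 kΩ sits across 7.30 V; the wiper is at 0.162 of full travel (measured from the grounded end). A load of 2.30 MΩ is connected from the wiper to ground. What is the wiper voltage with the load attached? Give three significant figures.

V ≈ 1.16 V

The wiper splits the pot into (1−α)R = 223.7 kΩ above and αR = 43.25 kΩ below.
Lower section ‖ load = 42.46 kΩ.
V_wiper = 7.30 × 42.46/(223.7 + 42.46) = 1.16 V.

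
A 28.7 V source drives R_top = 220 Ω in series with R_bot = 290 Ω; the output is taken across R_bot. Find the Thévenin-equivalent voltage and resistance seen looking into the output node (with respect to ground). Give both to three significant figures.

V_th = 16.3 V, R_th = 125 Ω

V_th is the open-circuit tap voltage: 28.7 × 290/(220 + 290) = 16.3 V.
With the supply zeroed, R_top and R_bot appear in parallel from the tap: R_th = R_top‖R_bot = (220 × 290)/510.0 = 125 Ω.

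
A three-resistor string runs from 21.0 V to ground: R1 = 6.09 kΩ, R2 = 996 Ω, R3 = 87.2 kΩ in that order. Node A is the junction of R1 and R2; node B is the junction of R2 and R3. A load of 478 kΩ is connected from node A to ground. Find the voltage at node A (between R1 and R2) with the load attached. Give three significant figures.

V ≈ 19.4 V

Below node A the series string R2+R3 = 88200 Ω sits in parallel with the 478000 Ω load: 74460 Ω.
V_A = 21.0 × 74460/(6090 + 74460) = 19.4 V.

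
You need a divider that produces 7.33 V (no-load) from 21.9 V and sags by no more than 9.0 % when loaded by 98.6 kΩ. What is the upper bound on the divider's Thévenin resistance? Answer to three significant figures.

Loading drop = R_th/(R_th + R_L) ≤ 0.0900, so R_th ≤ R_L · ε/(1−ε) = 98.6 kΩ × 0.0900/0.9100 = 9.75 kΩ.

R_th ≤ 9.75 kΩ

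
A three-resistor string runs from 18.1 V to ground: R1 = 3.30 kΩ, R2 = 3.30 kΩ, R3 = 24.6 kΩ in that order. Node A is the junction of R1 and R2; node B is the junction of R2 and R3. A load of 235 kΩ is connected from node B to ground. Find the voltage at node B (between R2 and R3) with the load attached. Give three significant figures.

At node B, R3 is in parallel with the load: R3‖R_L = 22.27 kΩ.
Below node A the resistance is R2 + (R3‖R_L) = 25.57 kΩ, so V_A = 18.1 × 25.57/28.87 = 16.03 V.
Then V_B = V_A × (R3‖R_L)/(R2 + R3‖R_L) = 16.03 × 22.27/25.57 = 14.0 V.

V ≈ 14.0 V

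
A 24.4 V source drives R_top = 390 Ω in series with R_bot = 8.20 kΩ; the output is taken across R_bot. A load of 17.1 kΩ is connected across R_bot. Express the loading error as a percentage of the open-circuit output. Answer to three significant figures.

2.13 %

The divider's output (Thévenin) resistance is R_top‖R_bot = 372.3 Ω.
Fractional drop under load = R_th/(R_th + R_L) = 372.3 / (372.3 + 17100) = 0.02131.
So the output falls by 2.13 %.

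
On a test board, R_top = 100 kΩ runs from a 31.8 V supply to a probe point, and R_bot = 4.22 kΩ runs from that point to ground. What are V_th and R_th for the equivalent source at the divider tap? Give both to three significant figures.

V_th is the open-circuit tap voltage: 31.8 × 4.22/(100 + 4.22) = 1.29 V.
With the supply zeroed, R_top and R_bot appear in parallel from the tap: R_th = R_top‖R_bot = (100 × 4.22)/104.2 = 4.05 kΩ.

V_th = 1.29 V, R_th = 4.05 kΩ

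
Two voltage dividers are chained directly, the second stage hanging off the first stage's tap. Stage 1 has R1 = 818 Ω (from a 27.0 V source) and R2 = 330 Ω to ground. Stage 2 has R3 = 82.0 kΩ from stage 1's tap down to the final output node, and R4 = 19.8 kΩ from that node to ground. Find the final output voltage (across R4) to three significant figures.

V_out ≈ 1.51 V

Stage 2 presents R3+R4 = 101800 Ω as a load on stage 1's tap.
Stage 1's lower leg becomes R2‖(R3+R4) = 328.9 Ω, so V_mid = 27.0 × 328.9/1147 = 7.743 V.
Stage 2 is itself unloaded: V_out = V_mid × R4/(R3+R4) = 7.743 × 19800/101800 = 1.51 V.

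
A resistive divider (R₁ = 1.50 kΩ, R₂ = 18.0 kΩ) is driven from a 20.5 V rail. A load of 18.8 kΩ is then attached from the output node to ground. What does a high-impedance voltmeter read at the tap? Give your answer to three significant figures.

The load sits in parallel with R₂: R₂‖R_L = (18.0 × 18.8) / (18.0 + 18.8) = 9.196 kΩ.
V_out = 20.5 × 9.196 / (1.50 + 9.196) = 20.5 × 9.196/10.70 = 17.6 V.

V_out ≈ 17.6 V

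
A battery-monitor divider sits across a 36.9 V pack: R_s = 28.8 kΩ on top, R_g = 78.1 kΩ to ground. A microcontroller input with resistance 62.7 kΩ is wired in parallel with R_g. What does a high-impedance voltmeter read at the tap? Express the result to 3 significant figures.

V_out ≈ 20.2 V

The load sits in parallel with R_g: R_g‖R_L = (78.1 × 62.7) / (78.1 + 62.7) = 34.78 kΩ.
V_out = 36.9 × 34.78 / (28.8 + 34.78) = 36.9 × 34.78/63.58 = 20.2 V.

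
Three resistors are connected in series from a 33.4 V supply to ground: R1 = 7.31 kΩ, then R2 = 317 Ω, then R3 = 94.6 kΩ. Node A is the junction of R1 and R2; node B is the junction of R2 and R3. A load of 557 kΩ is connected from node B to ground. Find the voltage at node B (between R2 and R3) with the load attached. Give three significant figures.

At node B, R3 is in parallel with the load: R3‖R_L = 80870 Ω.
Below node A the resistance is R2 + (R3‖R_L) = 81180 Ω, so V_A = 33.4 × 81180/88490 = 30.64 V.
Then V_B = V_A × (R3‖R_L)/(R2 + R3‖R_L) = 30.64 × 80870/81180 = 30.5 V.

V ≈ 30.5 V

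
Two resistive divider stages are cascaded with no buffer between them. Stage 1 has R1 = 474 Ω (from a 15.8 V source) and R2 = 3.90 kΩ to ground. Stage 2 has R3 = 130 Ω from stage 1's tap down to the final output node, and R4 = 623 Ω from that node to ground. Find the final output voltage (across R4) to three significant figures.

Stage 2 presents R3+R4 = 753.0 Ω as a load on stage 1's tap.
Stage 1's lower leg becomes R2‖(R3+R4) = 631.1 Ω, so V_mid = 15.8 × 631.1/1105 = 9.023 V.
Stage 2 is itself unloaded: V_out = V_mid × R4/(R3+R4) = 9.023 × 623/753.0 = 7.47 V.

V_out ≈ 7.47 V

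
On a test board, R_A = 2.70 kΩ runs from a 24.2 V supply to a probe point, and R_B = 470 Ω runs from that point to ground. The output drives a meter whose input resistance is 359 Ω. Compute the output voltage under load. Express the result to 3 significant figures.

V_out ≈ 1.70 V

The load sits in parallel with R_B: R_B‖R_L = (470 × 359) / (470 + 359) = 203.5 Ω.
V_out = 24.2 × 203.5 / (2700 + 203.5) = 24.2 × 203.5/2904 = 1.70 V.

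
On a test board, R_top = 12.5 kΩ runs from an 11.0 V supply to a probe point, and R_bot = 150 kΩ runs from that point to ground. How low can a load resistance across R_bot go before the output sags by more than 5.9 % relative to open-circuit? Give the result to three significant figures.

R_L(min) ≈ 184 kΩ

Output resistance R_th = R_top‖R_bot = (12.5 × 150)/162.5 = 11.54 kΩ.
The fractional drop is R_th/(R_th + R_L); requiring this ≤ 0.0590 gives R_L ≥ R_th(1/0.0590 − 1) = 11.54 × 15.95 = 184 kΩ.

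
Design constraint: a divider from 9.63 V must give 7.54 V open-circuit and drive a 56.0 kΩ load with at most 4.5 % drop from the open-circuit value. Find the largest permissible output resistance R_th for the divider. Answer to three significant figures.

R_th ≤ 2.64 kΩ

Loading drop = R_th/(R_th + R_L) ≤ 0.0450, so R_th ≤ R_L · ε/(1−ε) = 56.0 kΩ × 0.0450/0.9550 = 2.64 kΩ.
(Any R1, R2 with R2/(R1+R2) = 0.783 and R1‖R2 ≤ 2.64 kΩ will meet the spec.)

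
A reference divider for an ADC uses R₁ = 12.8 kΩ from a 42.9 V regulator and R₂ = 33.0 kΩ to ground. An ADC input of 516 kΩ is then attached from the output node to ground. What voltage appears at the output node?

V_out ≈ 30.4 V

The load sits in parallel with R₂: R₂‖R_L = (33.0 × 516) / (33.0 + 516) = 31.02 kΩ.
V_out = 42.9 × 31.02 / (12.8 + 31.02) = 42.9 × 31.02/43.82 = 30.4 V.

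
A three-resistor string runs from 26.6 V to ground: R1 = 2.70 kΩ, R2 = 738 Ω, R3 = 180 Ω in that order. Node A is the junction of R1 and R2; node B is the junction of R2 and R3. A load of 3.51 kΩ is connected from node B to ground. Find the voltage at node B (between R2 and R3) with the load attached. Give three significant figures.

V ≈ 1.26 V

At node B, R3 is in parallel with the load: R3‖R_L = 171.2 Ω.
Below node A the resistance is R2 + (R3‖R_L) = 909.2 Ω, so V_A = 26.6 × 909.2/3609 = 6.701 V.
Then V_B = V_A × (R3‖R_L)/(R2 + R3‖R_L) = 6.701 × 171.2/909.2 = 1.26 V.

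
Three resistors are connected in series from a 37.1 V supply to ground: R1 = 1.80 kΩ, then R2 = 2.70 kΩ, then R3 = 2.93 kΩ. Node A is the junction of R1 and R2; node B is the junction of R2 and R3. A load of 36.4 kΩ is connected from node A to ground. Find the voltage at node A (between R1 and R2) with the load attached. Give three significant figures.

Below node A the series string R2+R3 = 5.630 kΩ sits in parallel with the 36.4 kΩ load: 4.876 kΩ.
V_A = 37.1 × 4.876/(1.80 + 4.876) = 27.1 V.

V ≈ 27.1 V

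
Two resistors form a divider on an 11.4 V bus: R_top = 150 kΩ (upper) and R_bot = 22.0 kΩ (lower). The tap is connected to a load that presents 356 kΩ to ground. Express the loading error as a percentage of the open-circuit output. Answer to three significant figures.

5.11 %

The divider's output (Thévenin) resistance is R_top‖R_bot = 19.19 kΩ.
Fractional drop under load = R_th/(R_th + R_L) = 19.19 / (19.19 + 356) = 0.05114.
So the output falls by 5.11 %.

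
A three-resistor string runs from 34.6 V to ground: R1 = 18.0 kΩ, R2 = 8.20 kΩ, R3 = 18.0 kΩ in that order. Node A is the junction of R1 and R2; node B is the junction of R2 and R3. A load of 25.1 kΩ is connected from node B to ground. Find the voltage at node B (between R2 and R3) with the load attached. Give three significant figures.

V ≈ 9.89 V

At node B, R3 is in parallel with the load: R3‖R_L = 10.48 kΩ.
Below node A the resistance is R2 + (R3‖R_L) = 18.68 kΩ, so V_A = 34.6 × 18.68/36.68 = 17.62 V.
Then V_B = V_A × (R3‖R_L)/(R2 + R3‖R_L) = 17.62 × 10.48/18.68 = 9.89 V.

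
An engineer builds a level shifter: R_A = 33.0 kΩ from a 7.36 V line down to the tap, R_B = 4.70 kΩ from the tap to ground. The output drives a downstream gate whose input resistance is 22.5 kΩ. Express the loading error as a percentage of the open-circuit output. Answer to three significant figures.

15.5 %

The divider's output (Thévenin) resistance is R_A‖R_B = 4.114 kΩ.
Fractional drop under load = R_th/(R_th + R_L) = 4.114 / (4.114 + 22.5) = 0.1546.
So the output falls by 15.5 %.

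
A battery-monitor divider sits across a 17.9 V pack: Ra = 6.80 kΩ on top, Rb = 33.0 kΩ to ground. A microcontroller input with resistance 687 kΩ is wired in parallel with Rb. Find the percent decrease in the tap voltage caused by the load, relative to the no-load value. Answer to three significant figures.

0.814 %

The divider's output (Thévenin) resistance is Ra‖Rb = 5.638 kΩ.
Fractional drop under load = R_th/(R_th + R_L) = 5.638 / (5.638 + 687) = 0.008140.
So the output falls by 0.814 %.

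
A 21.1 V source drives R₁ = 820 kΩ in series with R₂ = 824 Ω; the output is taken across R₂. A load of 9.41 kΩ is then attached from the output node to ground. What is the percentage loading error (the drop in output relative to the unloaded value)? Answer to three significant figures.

8.04 %

The divider's output (Thévenin) resistance is R₁‖R₂ = 823.2 Ω.
Fractional drop under load = R_th/(R_th + R_L) = 823.2 / (823.2 + 9410) = 0.08044.
So the output falls by 8.04 %.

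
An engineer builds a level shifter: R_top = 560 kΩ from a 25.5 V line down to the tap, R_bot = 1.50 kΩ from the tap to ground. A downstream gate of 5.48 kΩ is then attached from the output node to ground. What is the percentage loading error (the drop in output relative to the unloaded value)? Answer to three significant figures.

21.4 %

The divider's output (Thévenin) resistance is R_top‖R_bot = 1.496 kΩ.
Fractional drop under load = R_th/(R_th + R_L) = 1.496 / (1.496 + 5.48) = 0.2144.
So the output falls by 21.4 %.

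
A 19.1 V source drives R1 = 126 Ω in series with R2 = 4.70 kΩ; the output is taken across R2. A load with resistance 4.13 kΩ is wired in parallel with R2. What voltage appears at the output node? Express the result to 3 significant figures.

The load sits in parallel with R2: R2‖R_L = (4700 × 4130) / (4700 + 4130) = 2198 Ω.
V_out = 19.1 × 2198 / (126 + 2198) = 19.1 × 2198/2324 = 18.1 V.

V_out ≈ 18.1 V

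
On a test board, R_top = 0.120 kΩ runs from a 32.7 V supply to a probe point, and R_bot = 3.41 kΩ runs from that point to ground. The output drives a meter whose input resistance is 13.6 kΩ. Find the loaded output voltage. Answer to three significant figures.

V_out ≈ 31.3 V

The load sits in parallel with R_bot: R_bot‖R_L = (3410 × 13600) / (3410 + 13600) = 2726 Ω.
V_out = 32.7 × 2726 / (120 + 2726) = 32.7 × 2726/2846 = 31.3 V.
(Unloaded it would have been 31.6 V.)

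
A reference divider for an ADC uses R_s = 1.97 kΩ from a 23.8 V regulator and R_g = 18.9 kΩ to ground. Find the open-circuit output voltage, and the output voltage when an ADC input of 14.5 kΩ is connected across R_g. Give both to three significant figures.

Unloaded: 21.6 V; loaded: 19.2 V

Open-circuit: V = 23.8 × 18.9/(1.97 + 18.9) = 21.6 V.
With the load, R_g becomes R_g‖R_L = 8.205 kΩ, so V = 23.8 × 8.205/10.18 = 19.2 V.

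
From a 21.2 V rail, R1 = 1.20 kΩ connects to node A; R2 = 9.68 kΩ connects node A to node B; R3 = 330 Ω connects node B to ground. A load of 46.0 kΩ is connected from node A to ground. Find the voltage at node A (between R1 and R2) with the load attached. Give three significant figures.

Below node A the series string R2+R3 = 10010 Ω sits in parallel with the 46000 Ω load: 8221 Ω.
V_A = 21.2 × 8221/(1200 + 8221) = 18.5 V.

V ≈ 18.5 V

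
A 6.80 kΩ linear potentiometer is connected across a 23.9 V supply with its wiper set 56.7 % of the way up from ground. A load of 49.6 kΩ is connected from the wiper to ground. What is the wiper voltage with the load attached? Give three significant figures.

The wiper splits the pot into (1−α)R = 2.944 kΩ above and αR = 3.856 kΩ below.
Lower section ‖ load = 3.578 kΩ.
V_wiper = 23.9 × 3.578/(2.944 + 3.578) = 13.1 V.

V ≈ 13.1 V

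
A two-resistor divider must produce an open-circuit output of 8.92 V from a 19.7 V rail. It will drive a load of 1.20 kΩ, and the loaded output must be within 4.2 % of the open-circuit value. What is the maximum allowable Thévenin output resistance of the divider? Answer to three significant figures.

R_th ≤ 52.6 Ω

Loading drop = R_th/(R_th + R_L) ≤ 0.0420, so R_th ≤ R_L · ε/(1−ε) = 1.20 kΩ × 0.0420/0.9580 = 52.6 Ω.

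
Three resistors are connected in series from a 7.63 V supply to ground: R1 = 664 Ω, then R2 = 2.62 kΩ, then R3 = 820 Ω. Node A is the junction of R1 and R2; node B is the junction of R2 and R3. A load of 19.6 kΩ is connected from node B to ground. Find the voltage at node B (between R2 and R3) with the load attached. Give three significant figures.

At node B, R3 is in parallel with the load: R3‖R_L = 787.1 Ω.
Below node A the resistance is R2 + (R3‖R_L) = 3407 Ω, so V_A = 7.63 × 3407/4071 = 6.386 V.
Then V_B = V_A × (R3‖R_L)/(R2 + R3‖R_L) = 6.386 × 787.1/3407 = 1.48 V.

V ≈ 1.48 V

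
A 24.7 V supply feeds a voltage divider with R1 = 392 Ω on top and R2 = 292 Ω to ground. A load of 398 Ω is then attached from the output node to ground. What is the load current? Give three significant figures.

R2‖R_L = 168.4 Ω; V_out = 24.7 × 168.4/560.4 = 7.423 V.
I_L = V_out / R_L = 7.423 / 398 Ω = 18.7 mA.

I_L ≈ 18.7 mA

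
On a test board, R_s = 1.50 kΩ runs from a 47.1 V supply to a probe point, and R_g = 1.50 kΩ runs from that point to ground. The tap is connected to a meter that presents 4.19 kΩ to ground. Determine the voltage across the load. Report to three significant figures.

V_out ≈ 20.0 V

The load sits in parallel with R_g: R_g‖R_L = (1.50 × 4.19) / (1.50 + 4.19) = 1.105 kΩ.
V_out = 47.1 × 1.105 / (1.50 + 1.105) = 47.1 × 1.105/2.605 = 20.0 V.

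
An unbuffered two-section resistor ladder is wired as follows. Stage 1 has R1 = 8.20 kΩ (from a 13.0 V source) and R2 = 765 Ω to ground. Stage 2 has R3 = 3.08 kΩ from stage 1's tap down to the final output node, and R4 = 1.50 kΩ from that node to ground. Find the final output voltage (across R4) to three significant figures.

Stage 2 presents R3+R4 = 4580 Ω as a load on stage 1's tap.
Stage 1's lower leg becomes R2‖(R3+R4) = 655.5 Ω, so V_mid = 13.0 × 655.5/8856 = 0.9623 V.
Stage 2 is itself unloaded: V_out = V_mid × R4/(R3+R4) = 0.9623 × 1500/4580 = 0.315 V.

V_out ≈ 0.315 V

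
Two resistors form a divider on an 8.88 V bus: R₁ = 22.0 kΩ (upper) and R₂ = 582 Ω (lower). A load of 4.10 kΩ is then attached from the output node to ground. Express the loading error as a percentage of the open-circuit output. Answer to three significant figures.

Unloaded V = 8.88 × 582/22580 = 0.22886 V.
Loaded: R₂‖R_L = 509.7 Ω, giving V = 8.88 × 509.7/22510 = 0.20106 V.
Drop = (0.22886 − 0.20106) / 0.22886 = 12.1 %.

12.1 %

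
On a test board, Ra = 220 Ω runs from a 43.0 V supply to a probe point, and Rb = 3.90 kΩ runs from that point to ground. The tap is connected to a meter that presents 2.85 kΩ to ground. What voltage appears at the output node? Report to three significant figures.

V_out ≈ 37.9 V

The load sits in parallel with Rb: Rb‖R_L = (3900 × 2850) / (3900 + 2850) = 1647 Ω.
V_out = 43.0 × 1647 / (220 + 1647) = 43.0 × 1647/1867 = 37.9 V.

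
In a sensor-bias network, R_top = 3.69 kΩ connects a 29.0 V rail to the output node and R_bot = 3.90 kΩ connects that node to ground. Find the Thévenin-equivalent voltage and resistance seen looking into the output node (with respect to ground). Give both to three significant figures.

V_th = 14.9 V, R_th = 1.90 kΩ

V_th is the open-circuit tap voltage: 29.0 × 3.90/(3.69 + 3.90) = 14.9 V.
With the supply zeroed, R_top and R_bot appear in parallel from the tap: R_th = R_top‖R_bot = (3.69 × 3.90)/7.590 = 1.90 kΩ.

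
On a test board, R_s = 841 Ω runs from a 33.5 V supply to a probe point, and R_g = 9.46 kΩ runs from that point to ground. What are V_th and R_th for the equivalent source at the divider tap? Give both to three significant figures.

V_th is the open-circuit tap voltage: 33.5 × 9460/(841 + 9460) = 30.8 V.
With the supply zeroed, R_s and R_g appear in parallel from the tap: R_th = R_s‖R_g = (841 × 9460)/10300 = 772 Ω.

V_th = 30.8 V, R_th = 772 Ω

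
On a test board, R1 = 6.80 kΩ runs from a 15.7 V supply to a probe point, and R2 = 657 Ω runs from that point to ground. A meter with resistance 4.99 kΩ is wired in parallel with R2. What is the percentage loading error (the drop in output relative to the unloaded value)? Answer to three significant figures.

Unloaded V = 15.7 × 657/7457 = 1.3833 V.
Loaded: R2‖R_L = 580.6 Ω, giving V = 15.7 × 580.6/7381 = 1.2350 V.
Drop = (1.3833 − 1.2350) / 1.3833 = 10.7 %.

10.7 %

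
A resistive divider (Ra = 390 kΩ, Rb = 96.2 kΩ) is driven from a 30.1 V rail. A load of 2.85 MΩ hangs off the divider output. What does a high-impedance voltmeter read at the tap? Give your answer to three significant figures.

V_out ≈ 5.80 V

The load sits in parallel with Rb: Rb‖R_L = (96.2 × 2850) / (96.2 + 2850) = 93.06 kΩ.
V_out = 30.1 × 93.06 / (390 + 93.06) = 30.1 × 93.06/483.1 = 5.80 V.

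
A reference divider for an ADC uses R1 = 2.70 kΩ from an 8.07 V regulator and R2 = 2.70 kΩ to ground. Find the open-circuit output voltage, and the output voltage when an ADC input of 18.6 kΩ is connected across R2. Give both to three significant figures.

Unloaded: 4.04 V; loaded: 3.76 V

Open-circuit: V = 8.07 × 2.70/(2.70 + 2.70) = 4.04 V.
With the load, R2 becomes R2‖R_L = 2.358 kΩ, so V = 8.07 × 2.358/5.058 = 3.76 V.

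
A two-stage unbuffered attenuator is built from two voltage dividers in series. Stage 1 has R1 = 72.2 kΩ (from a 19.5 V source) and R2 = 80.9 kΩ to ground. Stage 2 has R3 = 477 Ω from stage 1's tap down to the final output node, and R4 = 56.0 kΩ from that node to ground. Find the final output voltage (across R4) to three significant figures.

Stage 2 presents R3+R4 = 56480 Ω as a load on stage 1's tap.
Stage 1's lower leg becomes R2‖(R3+R4) = 33260 Ω, so V_mid = 19.5 × 33260/105500 = 6.150 V.
Stage 2 is itself unloaded: V_out = V_mid × R4/(R3+R4) = 6.150 × 56000/56480 = 6.10 V.

V_out ≈ 6.10 V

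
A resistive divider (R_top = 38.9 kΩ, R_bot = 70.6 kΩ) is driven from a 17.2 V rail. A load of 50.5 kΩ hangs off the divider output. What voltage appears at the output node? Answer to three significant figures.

V_out ≈ 7.41 V

The load sits in parallel with R_bot: R_bot‖R_L = (70.6 × 50.5) / (70.6 + 50.5) = 29.44 kΩ.
V_out = 17.2 × 29.44 / (38.9 + 29.44) = 17.2 × 29.44/68.34 = 7.41 V.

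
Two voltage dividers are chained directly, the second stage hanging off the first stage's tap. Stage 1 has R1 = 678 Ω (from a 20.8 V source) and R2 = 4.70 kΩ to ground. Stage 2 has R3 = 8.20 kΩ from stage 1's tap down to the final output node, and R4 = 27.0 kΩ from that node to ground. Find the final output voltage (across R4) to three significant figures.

Stage 2 presents R3+R4 = 35200 Ω as a load on stage 1's tap.
Stage 1's lower leg becomes R2‖(R3+R4) = 4146 Ω, so V_mid = 20.8 × 4146/4824 = 17.88 V.
Stage 2 is itself unloaded: V_out = V_mid × R4/(R3+R4) = 17.88 × 27000/35200 = 13.7 V.

V_out ≈ 13.7 V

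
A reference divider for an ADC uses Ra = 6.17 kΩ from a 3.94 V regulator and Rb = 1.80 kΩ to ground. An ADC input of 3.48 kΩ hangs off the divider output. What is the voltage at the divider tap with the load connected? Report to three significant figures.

The load sits in parallel with Rb: Rb‖R_L = (1.80 × 3.48) / (1.80 + 3.48) = 1.186 kΩ.
V_out = 3.94 × 1.186 / (6.17 + 1.186) = 3.94 × 1.186/7.356 = 0.635 V.

V_out ≈ 0.635 V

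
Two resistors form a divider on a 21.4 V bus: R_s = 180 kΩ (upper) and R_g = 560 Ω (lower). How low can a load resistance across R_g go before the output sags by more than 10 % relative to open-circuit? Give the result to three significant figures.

Output resistance R_th = R_s‖R_g = (180000 × 560)/180600 = 558.3 Ω.
The fractional drop is R_th/(R_th + R_L); requiring this ≤ 0.100 gives R_L ≥ R_th(1/0.100 − 1) = 558.3 × 9.000 = 5.02 kΩ.

R_L(min) ≈ 5.02 kΩ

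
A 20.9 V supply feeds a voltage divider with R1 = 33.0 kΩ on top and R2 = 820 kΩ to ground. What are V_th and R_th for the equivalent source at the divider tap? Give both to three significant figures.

V_th = 20.1 V, R_th = 31.7 kΩ

V_th is the open-circuit tap voltage: 20.9 × 820/(33.0 + 820) = 20.1 V.
With the supply zeroed, R1 and R2 appear in parallel from the tap: R_th = R1‖R2 = (33.0 × 820)/853.0 = 31.7 kΩ.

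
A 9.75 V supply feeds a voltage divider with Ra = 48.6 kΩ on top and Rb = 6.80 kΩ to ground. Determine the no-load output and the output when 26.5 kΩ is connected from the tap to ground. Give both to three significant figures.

Open-circuit: V = 9.75 × 6.80/(48.6 + 6.80) = 1.20 V.
With the load, Rb becomes Rb‖R_L = 5.411 kΩ, so V = 9.75 × 5.411/54.01 = 0.977 V.

Unloaded: 1.20 V; loaded: 0.977 V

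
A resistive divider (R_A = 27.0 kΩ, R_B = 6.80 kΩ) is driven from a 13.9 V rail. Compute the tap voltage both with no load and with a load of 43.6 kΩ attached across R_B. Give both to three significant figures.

Unloaded: 2.80 V; loaded: 2.49 V

Open-circuit: V = 13.9 × 6.80/(27.0 + 6.80) = 2.80 V.
With the load, R_B becomes R_B‖R_L = 5.883 kΩ, so V = 13.9 × 5.883/32.88 = 2.49 V.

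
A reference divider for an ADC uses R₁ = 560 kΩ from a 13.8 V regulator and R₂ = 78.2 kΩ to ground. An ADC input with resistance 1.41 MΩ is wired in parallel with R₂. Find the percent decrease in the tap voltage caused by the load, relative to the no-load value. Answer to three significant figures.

The divider's output (Thévenin) resistance is R₁‖R₂ = 68.62 kΩ.
Fractional drop under load = R_th/(R_th + R_L) = 68.62 / (68.62 + 1410) = 0.04641.
So the output falls by 4.64 %.

4.64 %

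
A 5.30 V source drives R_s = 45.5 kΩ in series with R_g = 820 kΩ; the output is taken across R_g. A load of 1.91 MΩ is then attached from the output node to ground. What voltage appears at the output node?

The load sits in parallel with R_g: R_g‖R_L = (820 × 1910) / (820 + 1910) = 573.7 kΩ.
V_out = 5.30 × 573.7 / (45.5 + 573.7) = 5.30 × 573.7/619.2 = 4.91 V.
(Unloaded it would have been 5.02 V.)

V_out ≈ 4.91 V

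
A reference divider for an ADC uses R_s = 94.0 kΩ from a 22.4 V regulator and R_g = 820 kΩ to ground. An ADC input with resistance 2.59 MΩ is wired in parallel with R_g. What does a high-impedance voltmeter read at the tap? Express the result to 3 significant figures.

V_out ≈ 19.5 V

The load sits in parallel with R_g: R_g‖R_L = (820 × 2590) / (820 + 2590) = 622.8 kΩ.
V_out = 22.4 × 622.8 / (94.0 + 622.8) = 22.4 × 622.8/716.8 = 19.5 V.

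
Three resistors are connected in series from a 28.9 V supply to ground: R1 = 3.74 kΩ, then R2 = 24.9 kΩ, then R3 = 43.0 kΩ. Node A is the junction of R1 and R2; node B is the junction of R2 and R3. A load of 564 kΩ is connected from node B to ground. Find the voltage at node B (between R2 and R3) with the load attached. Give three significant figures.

V ≈ 16.8 V

At node B, R3 is in parallel with the load: R3‖R_L = 39.95 kΩ.
Below node A the resistance is R2 + (R3‖R_L) = 64.85 kΩ, so V_A = 28.9 × 64.85/68.59 = 27.32 V.
Then V_B = V_A × (R3‖R_L)/(R2 + R3‖R_L) = 27.32 × 39.95/64.85 = 16.8 V.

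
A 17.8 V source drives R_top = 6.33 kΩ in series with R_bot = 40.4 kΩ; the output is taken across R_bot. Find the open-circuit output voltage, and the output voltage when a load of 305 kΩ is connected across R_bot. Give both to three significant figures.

Open-circuit: V = 17.8 × 40.4/(6.33 + 40.4) = 15.4 V.
With the load, R_bot becomes R_bot‖R_L = 35.67 kΩ, so V = 17.8 × 35.67/42.00 = 15.1 V.

Unloaded: 15.4 V; loaded: 15.1 V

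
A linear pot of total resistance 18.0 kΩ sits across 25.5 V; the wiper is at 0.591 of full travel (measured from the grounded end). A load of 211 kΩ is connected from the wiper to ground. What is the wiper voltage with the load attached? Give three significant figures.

V ≈ 14.8 V

The wiper splits the pot into (1−α)R = 7.362 kΩ above and αR = 10.64 kΩ below.
Lower section ‖ load = 10.13 kΩ.
V_wiper = 25.5 × 10.13/(7.362 + 10.13) = 14.8 V.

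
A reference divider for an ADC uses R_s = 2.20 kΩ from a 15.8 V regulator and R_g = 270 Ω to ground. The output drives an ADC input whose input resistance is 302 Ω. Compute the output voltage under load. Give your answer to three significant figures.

V_out ≈ 0.961 V

The load sits in parallel with R_g: R_g‖R_L = (270 × 302) / (270 + 302) = 142.6 Ω.
V_out = 15.8 × 142.6 / (2200 + 142.6) = 15.8 × 142.6/2343 = 0.961 V.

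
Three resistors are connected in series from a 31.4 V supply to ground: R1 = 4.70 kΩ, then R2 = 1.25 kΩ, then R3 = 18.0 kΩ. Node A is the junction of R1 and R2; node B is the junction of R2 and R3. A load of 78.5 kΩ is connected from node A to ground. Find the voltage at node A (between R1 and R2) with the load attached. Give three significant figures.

V ≈ 24.1 V

Below node A the series string R2+R3 = 19.25 kΩ sits in parallel with the 78.5 kΩ load: 15.46 kΩ.
V_A = 31.4 × 15.46/(4.70 + 15.46) = 24.1 V.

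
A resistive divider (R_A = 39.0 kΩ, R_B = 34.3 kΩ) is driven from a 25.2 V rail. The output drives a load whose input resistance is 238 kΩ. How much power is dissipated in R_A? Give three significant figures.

P ≈ 5.21 mW

Total resistance from the source is R_A + (R_B‖R_L) = 68.98 kΩ, so I = 25.2/68.98 kΩ = 0.3653 mA.
P = I²·R_A = (0.3653 mA)² × 39.0 kΩ = 5.21 mW.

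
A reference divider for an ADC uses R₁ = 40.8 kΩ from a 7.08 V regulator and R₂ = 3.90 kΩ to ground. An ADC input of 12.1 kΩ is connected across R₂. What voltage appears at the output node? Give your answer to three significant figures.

The load sits in parallel with R₂: R₂‖R_L = (3.90 × 12.1) / (3.90 + 12.1) = 2.949 kΩ.
V_out = 7.08 × 2.949 / (40.8 + 2.949) = 7.08 × 2.949/43.75 = 0.477 V.

V_out ≈ 0.477 V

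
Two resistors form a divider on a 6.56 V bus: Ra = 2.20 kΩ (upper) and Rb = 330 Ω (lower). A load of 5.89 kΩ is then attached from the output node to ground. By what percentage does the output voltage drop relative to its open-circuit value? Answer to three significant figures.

The divider's output (Thévenin) resistance is Ra‖Rb = 287.0 Ω.
Fractional drop under load = R_th/(R_th + R_L) = 287.0 / (287.0 + 5890) = 0.04646.
So the output falls by 4.65 %.

4.65 %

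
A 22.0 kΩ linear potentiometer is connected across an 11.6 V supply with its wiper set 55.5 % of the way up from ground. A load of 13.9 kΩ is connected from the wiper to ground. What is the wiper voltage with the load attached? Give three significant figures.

V ≈ 4.63 V

The wiper splits the pot into (1−α)R = 9.790 kΩ above and αR = 12.21 kΩ below.
Lower section ‖ load = 6.500 kΩ.
V_wiper = 11.6 × 6.500/(9.790 + 6.500) = 4.63 V.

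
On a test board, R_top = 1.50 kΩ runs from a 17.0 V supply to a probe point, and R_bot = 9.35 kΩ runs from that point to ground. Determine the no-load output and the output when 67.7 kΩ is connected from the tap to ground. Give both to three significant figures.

Unloaded: 14.6 V; loaded: 14.4 V

Open-circuit: V = 17.0 × 9.35/(1.50 + 9.35) = 14.6 V.
With the load, R_bot becomes R_bot‖R_L = 8.215 kΩ, so V = 17.0 × 8.215/9.715 = 14.4 V.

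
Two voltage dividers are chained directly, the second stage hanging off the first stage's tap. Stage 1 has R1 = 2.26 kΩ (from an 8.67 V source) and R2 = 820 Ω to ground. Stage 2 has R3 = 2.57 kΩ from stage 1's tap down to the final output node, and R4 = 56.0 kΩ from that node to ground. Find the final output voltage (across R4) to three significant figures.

V_out ≈ 2.18 V

Stage 2 presents R3+R4 = 58570 Ω as a load on stage 1's tap.
Stage 1's lower leg becomes R2‖(R3+R4) = 808.7 Ω, so V_mid = 8.67 × 808.7/3069 = 2.285 V.
Stage 2 is itself unloaded: V_out = V_mid × R4/(R3+R4) = 2.285 × 56000/58570 = 2.18 V.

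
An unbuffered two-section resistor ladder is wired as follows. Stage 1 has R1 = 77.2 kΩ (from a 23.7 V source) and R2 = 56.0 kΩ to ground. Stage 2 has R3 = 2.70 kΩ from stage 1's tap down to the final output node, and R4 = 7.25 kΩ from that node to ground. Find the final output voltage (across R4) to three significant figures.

V_out ≈ 1.70 V

Stage 2 presents R3+R4 = 9.950 kΩ as a load on stage 1's tap.
Stage 1's lower leg becomes R2‖(R3+R4) = 8.449 kΩ, so V_mid = 23.7 × 8.449/85.65 = 2.338 V.
Stage 2 is itself unloaded: V_out = V_mid × R4/(R3+R4) = 2.338 × 7.25/9.950 = 1.70 V.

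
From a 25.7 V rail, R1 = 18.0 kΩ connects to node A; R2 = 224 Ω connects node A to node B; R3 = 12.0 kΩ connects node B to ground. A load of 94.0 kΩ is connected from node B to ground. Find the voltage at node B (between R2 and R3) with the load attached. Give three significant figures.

V ≈ 9.47 V

At node B, R3 is in parallel with the load: R3‖R_L = 10640 Ω.
Below node A the resistance is R2 + (R3‖R_L) = 10870 Ω, so V_A = 25.7 × 10870/28870 = 9.674 V.
Then V_B = V_A × (R3‖R_L)/(R2 + R3‖R_L) = 9.674 × 10640/10870 = 9.47 V.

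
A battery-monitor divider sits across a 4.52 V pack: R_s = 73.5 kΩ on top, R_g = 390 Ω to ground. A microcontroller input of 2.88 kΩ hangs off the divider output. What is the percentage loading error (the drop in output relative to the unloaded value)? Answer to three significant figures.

The divider's output (Thévenin) resistance is R_s‖R_g = 387.9 Ω.
Fractional drop under load = R_th/(R_th + R_L) = 387.9 / (387.9 + 2880) = 0.1187.
So the output falls by 11.9 %.

11.9 %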